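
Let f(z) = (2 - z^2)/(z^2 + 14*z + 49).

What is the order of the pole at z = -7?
Factor the denominator:
  z^2 + 14*z + 49 = (z + 7)^2

The numerator P(z) = 2 - z^2 has P(-7) = -47 ≠ 0, so no factor of (z + 7) cancels.
Near z = -7 we can therefore write f(z) = g(z)/(z + 7)^2 with g analytic at -7 and g(-7) ≠ 0 (g is just the numerator).

Hence z = -7 is a pole of order 2.

Final answer: 2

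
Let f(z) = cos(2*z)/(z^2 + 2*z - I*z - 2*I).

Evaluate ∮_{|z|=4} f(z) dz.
By the residue theorem, ∮_C f(z) dz = 2πi · (sum of the residues of f at the poles inside |z| = 4).

The denominator factors as (z + 2)*(z - I), so the singularities of f are simple poles at z = -2, z = I.
  |-2|² = 4 < 16 = 4², so this pole is inside the contour.
  |I|² = 1 < 16 = 4², so this pole is inside the contour.

With P(z) = cos(2*z) and Q(z) = z^2 + 2*z - I*z - 2*I, each pole is simple, so Res(f, z₀) = P(z₀)/Q'(z₀) with Q'(z) = 2*z + 2 - I.
  Res(f, -2) = P(-2)/Q'(-2) = (cos(4))/(-2 - I) = (-2/5 + I/5)*cos(4)
  Res(f, I) = P(I)/Q'(I) = (cosh(2))/(2 + I) = (2/5 - I/5)*cosh(2)

Sum of residues inside C: (2/5 - I/5)*cosh(2) + (-2/5 + I/5)*cos(4)
∮_C f(z) dz = 2πi · ((2/5 - I/5)*cosh(2) + (-2/5 + I/5)*cos(4)) = pi*(-2/5 - 4*I/5)*cos(4) + pi*(2/5 + 4*I/5)*cosh(2)

Final answer: pi*(-2/5 - 4*I/5)*cos(4) + pi*(2/5 + 4*I/5)*cosh(2)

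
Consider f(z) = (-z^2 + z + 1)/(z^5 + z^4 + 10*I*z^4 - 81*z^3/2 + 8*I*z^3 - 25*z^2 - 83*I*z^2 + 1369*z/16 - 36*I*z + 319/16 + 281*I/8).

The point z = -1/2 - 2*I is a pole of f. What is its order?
Factor the denominator:
  z^5 + z^4 + 10*I*z^4 - 81*z^3/2 + 8*I*z^3 - 25*z^2 - 83*I*z^2 + 1369*z/16 - 36*I*z + 319/16 + 281*I/8 = (z + 1/2 + 2*I)^4*(z - 1 + 2*I)

The numerator P(z) = -z^2 + z + 1 has P(-1/2 - 2*I) = 17/4 - 4*I ≠ 0, so no factor of (z + 1/2 + 2*I) cancels.
Near z = -1/2 - 2*I we can therefore write f(z) = g(z)/(z + 1/2 + 2*I)^4 with g analytic at -1/2 - 2*I and g(-1/2 - 2*I) ≠ 0 (g is the numerator divided by the remaining denominator factors).

Hence z = -1/2 - 2*I is a pole of order 4.

Final answer: 4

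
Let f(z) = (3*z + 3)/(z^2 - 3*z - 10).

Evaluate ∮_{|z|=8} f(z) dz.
By the residue theorem, ∮_C f(z) dz = 2πi · (sum of the residues of f at the poles inside |z| = 8).

The denominator factors as (z + 2)*(z - 5), so the singularities of f are simple poles at z = -2, z = 5.
  |-2|² = 4 < 64 = 8², so this pole is inside the contour.
  |5|² = 25 < 64 = 8², so this pole is inside the contour.

With P(z) = 3*z + 3 and Q(z) = z^2 - 3*z - 10, each pole is simple, so Res(f, z₀) = P(z₀)/Q'(z₀) with Q'(z) = 2*z - 3.
  Res(f, -2) = P(-2)/Q'(-2) = (-3)/(-7) = 3/7
  Res(f, 5) = P(5)/Q'(5) = (18)/(7) = 18/7

Sum of residues inside C: 3
∮_C f(z) dz = 2πi · (3) = 6*I*pi

Final answer: 6*I*pi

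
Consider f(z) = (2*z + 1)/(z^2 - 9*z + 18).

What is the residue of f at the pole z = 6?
13/3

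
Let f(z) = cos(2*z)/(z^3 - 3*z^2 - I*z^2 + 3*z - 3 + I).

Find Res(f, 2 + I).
(1/4 - I/4)*cos(4 + 2*I)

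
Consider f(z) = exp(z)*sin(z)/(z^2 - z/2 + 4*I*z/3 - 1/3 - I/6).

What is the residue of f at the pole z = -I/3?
Write f(z) = P(z)/Q(z) with P(z) = exp(z)*sin(z) and Q(z) = z^2 - z/2 + 4*I*z/3 - 1/3 - I/6.
The denominator factors as Q(z) = (z - 1/2 + I)*(z + I/3), so z = -I/3 is a simple zero of Q and P is analytic there; z = -I/3 is therefore a simple pole and
  Res(f, z₀) = P(z₀)/Q'(z₀).

Q'(z) = 2*z - 1/2 + 4*I/3, so Q'(-I/3) = -1/2 + 2*I/3.
P(-I/3) = -I*exp(-I/3)*sinh(1/3).

Res(f, -I/3) = (-I*exp(-I/3)*sinh(1/3))/(-1/2 + 2*I/3) = (-24/25 + 18*I/25)*exp(-I/3)*sinh(1/3)

Final answer: (-24/25 + 18*I/25)*exp(-I/3)*sinh(1/3)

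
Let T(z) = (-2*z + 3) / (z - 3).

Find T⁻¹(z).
(3*z + 3)/(z + 2)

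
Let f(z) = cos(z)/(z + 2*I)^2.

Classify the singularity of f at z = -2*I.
Write f(z) = g(z)/(z + 2*I)^2 with g(z) = cos(z).
g is entire and g(-2*I) = cosh(2) ≠ 0, so no factor of (z + 2*I) cancels: the Laurent expansion of f about z = -2*I starts at the power -2, i.e. lim_{z→z₀} (z - z₀)^2 f(z) = cosh(2) is finite and nonzero.
So z = -2*I is a pole of order 2.

Final answer: pole of order 2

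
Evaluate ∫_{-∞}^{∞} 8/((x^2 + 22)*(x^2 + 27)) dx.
Let f(z) = 8/((z^2 + 22)*(z^2 + 27)). The denominator has no real zeros and deg Q - deg P = 4 ≥ 2, so the integral of f over the upper semicircle |z| = R tends to 0 as R → ∞. Closing the contour in the upper half-plane,
  ∫_{-∞}^{∞} f(x) dx = 2πi · Σ Res(f, z_k)  over the poles with Im z_k > 0.

Zeros of the denominator: z^2 + 27 = 0 gives z = ±3*sqrt(3)*I; z^2 + 22 = 0 gives z = ±sqrt(22)*I.
Upper half-plane: z = sqrt(22)*I, z = 3*sqrt(3)*I (simple).

Each pole is a simple zero of Q(z) = z^4 + 49*z^2 + 594, so Res(f, z₀) = P(z₀)/Q'(z₀) with P(z) = 8, Q'(z) = 4*z^3 + 98*z:
  Res(f, sqrt(22)*I) = (8)/(10*sqrt(22)*I) = -2*sqrt(22)*I/55
  Res(f, 3*sqrt(3)*I) = (8)/(-30*sqrt(3)*I) = 4*sqrt(3)*I/45

Sum of residues: 2*I*(-9*sqrt(22) + 22*sqrt(3))/495
∫_{-∞}^{∞} f(x) dx = 2πi · (2*I*(-9*sqrt(22) + 22*sqrt(3))/495) = 4*pi*(-22*sqrt(3) + 9*sqrt(22))/495

Final answer: 4*pi*(-22*sqrt(3) + 9*sqrt(22))/495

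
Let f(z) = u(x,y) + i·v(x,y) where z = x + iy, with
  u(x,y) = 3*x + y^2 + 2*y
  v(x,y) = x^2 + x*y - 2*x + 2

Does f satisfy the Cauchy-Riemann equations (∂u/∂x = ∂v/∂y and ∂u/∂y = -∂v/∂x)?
∂u/∂x = 3
∂v/∂y = x
∂u/∂y = 2*y + 2
∂v/∂x = 2*x + y - 2
∂u/∂x ≠ ∂v/∂y and ∂u/∂y ≠ -∂v/∂x; the Cauchy-Riemann equations are not satisfied, so f is not analytic.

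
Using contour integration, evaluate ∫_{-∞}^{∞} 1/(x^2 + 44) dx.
Let f(z) = 1/(z^2 + 44). The denominator has no real zeros and deg Q - deg P = 2 ≥ 2, so the integral of f over the upper semicircle |z| = R tends to 0 as R → ∞. Closing the contour in the upper half-plane,
  ∫_{-∞}^{∞} f(x) dx = 2πi · Σ Res(f, z_k)  over the poles with Im z_k > 0.

Zeros of the denominator: z^2 + 44 = 0 gives z = ±2*sqrt(11)*I.
Upper half-plane: z = 2*sqrt(11)*I (simple).

Each pole is a simple zero of Q(z) = z^2 + 44, so Res(f, z₀) = P(z₀)/Q'(z₀) with P(z) = 1, Q'(z) = 2*z:
  Res(f, 2*sqrt(11)*I) = (1)/(4*sqrt(11)*I) = -sqrt(11)*I/44

∫_{-∞}^{∞} f(x) dx = 2πi · (-sqrt(11)*I/44) = sqrt(11)*pi/22

Final answer: sqrt(11)*pi/22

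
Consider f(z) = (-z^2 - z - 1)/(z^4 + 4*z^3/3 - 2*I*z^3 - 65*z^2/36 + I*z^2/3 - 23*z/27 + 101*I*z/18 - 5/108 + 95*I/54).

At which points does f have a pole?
{-3/2 + I/3, -1 + 2*I, -1/3, 3/2 - I/3}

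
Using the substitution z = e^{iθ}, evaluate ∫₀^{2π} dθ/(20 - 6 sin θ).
Call the integral J. The integrand is 2π-periodic and we integrate over a full period, so shifting θ does not change the value (θ → θ + π/2 turns sin θ into cos θ; θ → θ + π flips the sign of the trig term). Hence
  J = ∫₀^{2π} dθ/(20 + 6 cos θ).
Put z = e^{iθ}: then cos θ = (z + 1/z)/2, dθ = dz/(iz), and z runs once counterclockwise around |z| = 1:
  J = ∮_{|z|=1} 1/(20 + 6*(z + 1/z)/2) · dz/(iz) = (2/i) ∮_{|z|=1} dz/(6*z^2 + 40*z + 6).
The roots of 6*z^2 + 40*z + 6 are z = (-20 ± sqrt(20^2 - 6^2))/6, with sqrt(364) = 2*sqrt(91); their product is 1, so only z₊ = -10/3 + sqrt(91)/3 lies inside the unit circle (z₋ = -10/3 - sqrt(91)/3 lies outside).
z₊ is a simple zero of q(z) = 6*z^2 + 40*z + 6, so Res(1/q, z₊) = 1/q'(z₊) with q'(z) = 12*z + 40; and q'(z₊) = 6*(z₊ - z₋) = 4*sqrt(91).
Therefore J = (2/i) · 2πi · 1/(4*sqrt(91)) = 2*pi/(2*sqrt(91)) = sqrt(91)*pi/91

Final answer: sqrt(91)*pi/91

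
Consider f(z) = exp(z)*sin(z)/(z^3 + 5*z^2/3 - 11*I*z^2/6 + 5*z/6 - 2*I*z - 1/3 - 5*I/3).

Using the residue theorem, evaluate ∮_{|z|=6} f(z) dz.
By the residue theorem, ∮_C f(z) dz = 2πi · (sum of the residues of f at the poles inside |z| = 6).

The denominator factors as (z - I)*(z + 1 - 3*I/2)*(z + 2/3 + 2*I/3), so the singularities of f are simple poles at z = I, z = -1 + 3*I/2, z = -2/3 - 2*I/3.
  |I|² = 1 < 36 = 6², so this pole is inside the contour.
  |-1 + 3*I/2|² = 13/4 < 36 = 6², so this pole is inside the contour.
  |-2/3 - 2*I/3|² = 8/9 < 36 = 6², so this pole is inside the contour.

With P(z) = exp(z)*sin(z) and Q(z) = z^3 + 5*z^2/3 - 11*I*z^2/6 + 5*z/6 - 2*I*z - 1/3 - 5*I/3, each pole is simple, so Res(f, z₀) = P(z₀)/Q'(z₀) with Q'(z) = 3*z^2 + 10*z/3 - 11*I*z/3 + 5/6 - 2*I.
  Res(f, I) = P(I)/Q'(I) = (I*exp(I)*sinh(1))/(3/2 + 4*I/3) = (48/145 + 54*I/145)*exp(I)*sinh(1)
  Res(f, -1 + 3*I/2) = P(-1 + 3*I/2)/Q'(-1 + 3*I/2) = (-exp(-1 + 3*I/2)*sin(1 - 3*I/2))/(-3/4 - 7*I/3) = (108/865 - 336*I/865)*exp(-1 + 3*I/2)*sin(1 - 3*I/2)
  Res(f, -2/3 - 2*I/3) = P(-2/3 - 2*I/3)/Q'(-2/3 - 2*I/3) = (-exp(-2/3 - 2*I/3)*sin(2/3 + 2*I/3))/(-23/6 + 8*I/9) = (1242/5017 + 288*I/5017)*exp(-2/3 - 2*I/3)*sin(2/3 + 2*I/3)

Sum of residues inside C: (108/865 - 336*I/865)*exp(-1 + 3*I/2)*sin(1 - 3*I/2) + (1242/5017 + 288*I/5017)*exp(-2/3 - 2*I/3)*sin(2/3 + 2*I/3) + (48/145 + 54*I/145)*exp(I)*sinh(1)
∮_C f(z) dz = 2πi · ((108/865 - 336*I/865)*exp(-1 + 3*I/2)*sin(1 - 3*I/2) + (1242/5017 + 288*I/5017)*exp(-2/3 - 2*I/3)*sin(2/3 + 2*I/3) + (48/145 + 54*I/145)*exp(I)*sinh(1)) = pi*(-108/145 + 96*I/145)*exp(I)*sinh(1) + pi*(-576/5017 + 2484*I/5017)*exp(-2/3 - 2*I/3)*sin(2/3 + 2*I/3) + pi*(672/865 + 216*I/865)*exp(-1 + 3*I/2)*sin(1 - 3*I/2)

Final answer: pi*(-108/145 + 96*I/145)*exp(I)*sinh(1) + pi*(-576/5017 + 2484*I/5017)*exp(-2/3 - 2*I/3)*sin(2/3 + 2*I/3) + pi*(672/865 + 216*I/865)*exp(-1 + 3*I/2)*sin(1 - 3*I/2)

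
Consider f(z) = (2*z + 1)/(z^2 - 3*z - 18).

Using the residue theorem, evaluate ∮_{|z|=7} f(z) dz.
By the residue theorem, ∮_C f(z) dz = 2πi · (sum of the residues of f at the poles inside |z| = 7).

The denominator factors as (z + 3)*(z - 6), so the singularities of f are simple poles at z = -3, z = 6.
  |-3|² = 9 < 49 = 7², so this pole is inside the contour.
  |6|² = 36 < 49 = 7², so this pole is inside the contour.

With P(z) = 2*z + 1 and Q(z) = z^2 - 3*z - 18, each pole is simple, so Res(f, z₀) = P(z₀)/Q'(z₀) with Q'(z) = 2*z - 3.
  Res(f, -3) = P(-3)/Q'(-3) = (-5)/(-9) = 5/9
  Res(f, 6) = P(6)/Q'(6) = (13)/(9) = 13/9

Sum of residues inside C: 2
∮_C f(z) dz = 2πi · (2) = 4*I*pi

Final answer: 4*I*pi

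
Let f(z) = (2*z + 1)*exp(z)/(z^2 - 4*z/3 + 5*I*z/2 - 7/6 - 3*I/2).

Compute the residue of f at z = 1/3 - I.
(-76/25 + 18*I/25)*exp(1/3 - I)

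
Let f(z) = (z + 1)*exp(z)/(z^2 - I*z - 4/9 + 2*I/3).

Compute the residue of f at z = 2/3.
Write f(z) = P(z)/Q(z) with P(z) = (z + 1)*exp(z) and Q(z) = z^2 - I*z - 4/9 + 2*I/3.
The denominator factors as Q(z) = (z - 2/3)*(z + 2/3 - I), so z = 2/3 is a simple zero of Q and P is analytic there; z = 2/3 is therefore a simple pole and
  Res(f, z₀) = P(z₀)/Q'(z₀).

Q'(z) = 2*z - I, so Q'(2/3) = 4/3 - I.
P(2/3) = 5*exp(2/3)/3.

Res(f, 2/3) = (5*exp(2/3)/3)/(4/3 - I) = (4/5 + 3*I/5)*exp(2/3)

Final answer: (4/5 + 3*I/5)*exp(2/3)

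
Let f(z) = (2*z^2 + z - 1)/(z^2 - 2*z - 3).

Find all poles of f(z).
The singularities of f are the zeros of the denominator. Factoring,
  z^2 - 2*z - 3 = (z + 1)*(z - 3)
so the candidates are z = -1, z = 3.

Check the numerator P(z) = 2*z^2 + z - 1 at each one:
  P(-1) = 0, so the factor (z + 1) cancels and z = -1 is only a removable singularity, not a pole.
  P(3) = 20 ≠ 0, so z = 3 is a (simple) pole.

Poles of f: {3}

Final answer: {3}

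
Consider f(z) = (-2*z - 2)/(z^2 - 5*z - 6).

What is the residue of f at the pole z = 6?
Write f(z) = P(z)/Q(z) with P(z) = -2*z - 2 and Q(z) = z^2 - 5*z - 6.
The denominator factors as Q(z) = (z - 6)*(z + 1), so z = 6 is a simple zero of Q and P is analytic there; z = 6 is therefore a simple pole and
  Res(f, z₀) = P(z₀)/Q'(z₀).

Q'(z) = 2*z - 5, so Q'(6) = 7.
P(6) = -14.

Res(f, 6) = (-14)/(7) = -2

Final answer: -2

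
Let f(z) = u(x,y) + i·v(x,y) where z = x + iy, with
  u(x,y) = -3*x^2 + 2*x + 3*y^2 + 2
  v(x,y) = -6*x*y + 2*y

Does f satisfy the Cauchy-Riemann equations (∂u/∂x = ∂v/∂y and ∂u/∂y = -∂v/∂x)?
∂u/∂x = 2 - 6*x
∂v/∂y = 2 - 6*x
∂u/∂y = 6*y
∂v/∂x = -6*y
∂u/∂x = ∂v/∂y and ∂u/∂y = -∂v/∂x hold identically; f is analytic.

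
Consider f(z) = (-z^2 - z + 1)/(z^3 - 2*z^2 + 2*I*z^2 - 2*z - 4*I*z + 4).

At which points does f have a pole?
The singularities of f are the zeros of the denominator. Factoring,
  z^3 - 2*z^2 + 2*I*z^2 - 2*z - 4*I*z + 4 = (z - 2)*(z - 1 + I)*(z + 1 + I)
so the candidates are z = 2, z = 1 - I, z = -1 - I.

Check the numerator P(z) = -z^2 - z + 1 at each one:
  P(2) = -5 ≠ 0, so z = 2 is a (simple) pole.
  P(1 - I) = 3*I ≠ 0, so z = 1 - I is a (simple) pole.
  P(-1 - I) = 2 - I ≠ 0, so z = -1 - I is a (simple) pole.

Poles of f: {-1 - I, 1 - I, 2}

Final answer: {-1 - I, 1 - I, 2}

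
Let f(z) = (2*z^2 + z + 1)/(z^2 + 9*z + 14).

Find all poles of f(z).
The singularities of f are the zeros of the denominator. Factoring,
  z^2 + 9*z + 14 = (z + 2)*(z + 7)
so the candidates are z = -2, z = -7.

Check the numerator P(z) = 2*z^2 + z + 1 at each one:
  P(-2) = 7 ≠ 0, so z = -2 is a (simple) pole.
  P(-7) = 92 ≠ 0, so z = -7 is a (simple) pole.

Poles of f: {-7, -2}

Final answer: {-7, -2}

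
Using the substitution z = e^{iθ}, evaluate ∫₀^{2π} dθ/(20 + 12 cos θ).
Let J = ∫₀^{2π} dθ/(20 + 12 cos θ).
Put z = e^{iθ}: then cos θ = (z + 1/z)/2, dθ = dz/(iz), and z runs once counterclockwise around |z| = 1:
  J = ∮_{|z|=1} 1/(20 + 12*(z + 1/z)/2) · dz/(iz) = (2/i) ∮_{|z|=1} dz/(12*z^2 + 40*z + 12).
The roots of 12*z^2 + 40*z + 12 are z = (-20 ± sqrt(20^2 - 12^2))/12, with sqrt(256) = 16; their product is 1, so only z₊ = -1/3 lies inside the unit circle (z₋ = -3 lies outside).
z₊ is a simple zero of q(z) = 12*z^2 + 40*z + 12, so Res(1/q, z₊) = 1/q'(z₊) with q'(z) = 24*z + 40; and q'(z₊) = 12*(z₊ - z₋) = 32.
Therefore J = (2/i) · 2πi · 1/(32) = 2*pi/(16) = pi/8

Final answer: pi/8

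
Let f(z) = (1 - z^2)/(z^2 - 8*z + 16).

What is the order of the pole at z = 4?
2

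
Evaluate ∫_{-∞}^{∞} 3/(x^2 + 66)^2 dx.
Let f(z) = 3/(z^2 + 66)^2. The denominator has no real zeros and deg Q - deg P = 4 ≥ 2, so the integral of f over the upper semicircle |z| = R tends to 0 as R → ∞. Closing the contour in the upper half-plane,
  ∫_{-∞}^{∞} f(x) dx = 2πi · Σ Res(f, z_k)  over the poles with Im z_k > 0.

Zeros of the denominator: z^2 + 66 = 0 gives z = ±sqrt(66)*I.
Upper half-plane: z = sqrt(66)*I (a pole of order 2).

Write f(z) = g(z)/(z - sqrt(66)*I)^2 with g(z) = 3/(z + sqrt(66)*I)^2. For a double pole, Res(f, z₀) = g'(z₀):
  g'(z) = -6/(z + sqrt(66)*I)^3
  Res(f, sqrt(66)*I) = g'(sqrt(66)*I) = -sqrt(66)*I/5808

∫_{-∞}^{∞} f(x) dx = 2πi · (-sqrt(66)*I/5808) = sqrt(66)*pi/2904

Final answer: sqrt(66)*pi/2904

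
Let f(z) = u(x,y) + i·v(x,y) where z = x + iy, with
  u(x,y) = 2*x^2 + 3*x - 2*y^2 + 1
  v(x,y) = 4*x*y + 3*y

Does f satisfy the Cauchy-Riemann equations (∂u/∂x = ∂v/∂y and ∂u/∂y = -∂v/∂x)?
∂u/∂x = 4*x + 3
∂v/∂y = 4*x + 3
∂u/∂y = -4*y
∂v/∂x = 4*y
∂u/∂x = ∂v/∂y and ∂u/∂y = -∂v/∂x hold identically; f is analytic.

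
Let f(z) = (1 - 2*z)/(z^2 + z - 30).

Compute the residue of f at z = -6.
Write f(z) = P(z)/Q(z) with P(z) = 1 - 2*z and Q(z) = z^2 + z - 30.
The denominator factors as Q(z) = (z - 5)*(z + 6), so z = -6 is a simple zero of Q and P is analytic there; z = -6 is therefore a simple pole and
  Res(f, z₀) = P(z₀)/Q'(z₀).

Q'(z) = 2*z + 1, so Q'(-6) = -11.
P(-6) = 13.

Res(f, -6) = (13)/(-11) = -13/11

Final answer: -13/11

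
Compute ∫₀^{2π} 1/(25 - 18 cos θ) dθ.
Call the integral J. The integrand is 2π-periodic and we integrate over a full period, so shifting θ does not change the value (θ → θ + π flips the sign of the trig term). Hence
  J = ∫₀^{2π} dθ/(25 + 18 cos θ).
Put z = e^{iθ}: then cos θ = (z + 1/z)/2, dθ = dz/(iz), and z runs once counterclockwise around |z| = 1:
  J = ∮_{|z|=1} 1/(25 + 18*(z + 1/z)/2) · dz/(iz) = (2/i) ∮_{|z|=1} dz/(18*z^2 + 50*z + 18).
The roots of 18*z^2 + 50*z + 18 are z = (-25 ± sqrt(25^2 - 18^2))/18, with sqrt(301) = sqrt(301); their product is 1, so only z₊ = -25/18 + sqrt(301)/18 lies inside the unit circle (z₋ = -25/18 - sqrt(301)/18 lies outside).
z₊ is a simple zero of q(z) = 18*z^2 + 50*z + 18, so Res(1/q, z₊) = 1/q'(z₊) with q'(z) = 36*z + 50; and q'(z₊) = 18*(z₊ - z₋) = 2*sqrt(301).
Therefore J = (2/i) · 2πi · 1/(2*sqrt(301)) = 2*pi/(sqrt(301)) = 2*sqrt(301)*pi/301

Final answer: 2*sqrt(301)*pi/301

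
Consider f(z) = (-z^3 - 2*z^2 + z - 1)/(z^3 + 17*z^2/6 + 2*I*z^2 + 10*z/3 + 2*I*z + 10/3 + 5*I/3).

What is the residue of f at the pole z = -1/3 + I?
Write f(z) = P(z)/Q(z) with P(z) = -z^3 - 2*z^2 + z - 1 and Q(z) = z^3 + 17*z^2/6 + 2*I*z^2 + 10*z/3 + 2*I*z + 10/3 + 5*I/3.
The denominator factors as Q(z) = (z + 3/2 + 2*I)*(z + 1 + I)*(z + 1/3 - I), so z = -1/3 + I is a simple zero of Q and P is analytic there; z = -1/3 + I is therefore a simple pole and
  Res(f, z₀) = P(z₀)/Q'(z₀).

Q'(z) = 3*z^2 + 17*z/3 + 4*I*z + 10/3 + 2*I, so Q'(-1/3 + I) = -47/9 + 13*I/3.
P(-1/3 + I) = -14/27 + 3*I.

Res(f, -1/3 + I) = (-14/27 + 3*I)/(-47/9 + 13*I/3) = 3817/11190 - 1087*I/3730

Final answer: 3817/11190 - 1087*I/3730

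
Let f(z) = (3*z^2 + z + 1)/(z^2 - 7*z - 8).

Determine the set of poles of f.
The singularities of f are the zeros of the denominator. Factoring,
  z^2 - 7*z - 8 = (z - 8)*(z + 1)
so the candidates are z = 8, z = -1.

Check the numerator P(z) = 3*z^2 + z + 1 at each one:
  P(8) = 201 ≠ 0, so z = 8 is a (simple) pole.
  P(-1) = 3 ≠ 0, so z = -1 is a (simple) pole.

Poles of f: {-1, 8}

Final answer: {-1, 8}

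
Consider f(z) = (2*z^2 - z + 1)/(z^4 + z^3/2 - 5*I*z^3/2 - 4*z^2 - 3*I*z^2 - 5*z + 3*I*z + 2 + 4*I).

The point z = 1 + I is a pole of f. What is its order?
Factor the denominator:
  z^4 + z^3/2 - 5*I*z^3/2 - 4*z^2 - 3*I*z^2 - 5*z + 3*I*z + 2 + 4*I = (z - 1 - I)^2*(z + 1 - I)*(z + 3/2 + I/2)

The numerator P(z) = 2*z^2 - z + 1 has P(1 + I) = 3*I ≠ 0, so no factor of (z - 1 - I) cancels.
Near z = 1 + I we can therefore write f(z) = g(z)/(z - 1 - I)^2 with g analytic at 1 + I and g(1 + I) ≠ 0 (g is the numerator divided by the remaining denominator factors).

Hence z = 1 + I is a pole of order 2.

Final answer: 2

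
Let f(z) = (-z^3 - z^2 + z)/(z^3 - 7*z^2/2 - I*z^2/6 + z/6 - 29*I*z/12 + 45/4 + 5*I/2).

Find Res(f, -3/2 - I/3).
Write f(z) = P(z)/Q(z) with P(z) = -z^3 - z^2 + z and Q(z) = z^3 - 7*z^2/2 - I*z^2/6 + z/6 - 29*I*z/12 + 45/4 + 5*I/2.
The denominator factors as Q(z) = (z - 2 + I)*(z - 3 - 3*I/2)*(z + 3/2 + I/3), so z = -3/2 - I/3 is a simple zero of Q and P is analytic there; z = -3/2 - I/3 is therefore a simple pole and
  Res(f, z₀) = P(z₀)/Q'(z₀).

Q'(z) = 3*z^2 - 7*z - I*z/3 + 1/6 - 29*I/12, so Q'(-3/2 - I/3) = 611/36 + 41*I/12.
P(-3/2 - I/3) = -55/72 + 95*I/108.

Res(f, -3/2 - I/3) = (-55/72 + 95*I/108)/(611/36 + 41*I/12) = -5163/155380 + 27277*I/466140

Final answer: -5163/155380 + 27277*I/466140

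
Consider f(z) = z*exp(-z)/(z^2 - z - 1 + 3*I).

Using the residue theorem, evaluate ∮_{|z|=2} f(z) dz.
pi*(2/13 + 10*I/13)*exp(1 - I)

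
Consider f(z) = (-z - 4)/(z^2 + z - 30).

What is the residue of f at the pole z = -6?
Write f(z) = P(z)/Q(z) with P(z) = -z - 4 and Q(z) = z^2 + z - 30.
The denominator factors as Q(z) = (z + 6)*(z - 5), so z = -6 is a simple zero of Q and P is analytic there; z = -6 is therefore a simple pole and
  Res(f, z₀) = P(z₀)/Q'(z₀).

Q'(z) = 2*z + 1, so Q'(-6) = -11.
P(-6) = 2.

Res(f, -6) = (2)/(-11) = -2/11

Final answer: -2/11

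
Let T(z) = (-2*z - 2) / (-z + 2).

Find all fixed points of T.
T(z) = z means -2*z - 2 = z*(-z + 2), i.e.
  -z^2 + 4*z + 2 = 0.
Discriminant: (4)^2 - 4*(-1)*(2) = 24, so the roots are real.
  z = (-4 ± sqrt(24))/(2*(-1))
Fixed points: {2 - sqrt(6), 2 + sqrt(6)}

Final answer: {2 - sqrt(6), 2 + sqrt(6)}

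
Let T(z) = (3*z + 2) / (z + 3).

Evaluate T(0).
Substitute z = 0:
  numerator:   3*(0) + 2 = 2
  denominator: (0) + 3 = 3
T(0) = (2)/(3) = 2/3

Final answer: 2/3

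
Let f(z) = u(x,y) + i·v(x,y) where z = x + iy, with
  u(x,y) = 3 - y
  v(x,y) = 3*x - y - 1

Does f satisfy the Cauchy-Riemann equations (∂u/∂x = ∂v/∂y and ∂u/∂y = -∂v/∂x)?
∂u/∂x = 0
∂v/∂y = -1
∂u/∂y = -1
∂v/∂x = 3
∂u/∂x ≠ ∂v/∂y and ∂u/∂y ≠ -∂v/∂x; the Cauchy-Riemann equations are not satisfied, so f is not analytic.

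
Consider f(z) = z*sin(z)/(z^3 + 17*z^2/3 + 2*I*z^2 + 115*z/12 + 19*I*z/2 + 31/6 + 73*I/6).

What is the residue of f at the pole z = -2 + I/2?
(-297/578 - 15*I/578)*sin(2 - I/2)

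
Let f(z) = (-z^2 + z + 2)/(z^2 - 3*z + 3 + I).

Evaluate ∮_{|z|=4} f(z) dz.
By the residue theorem, ∮_C f(z) dz = 2πi · (sum of the residues of f at the poles inside |z| = 4).

The denominator factors as (z - 1 - I)*(z - 2 + I), so the singularities of f are simple poles at z = 1 + I, z = 2 - I.
  |1 + I|² = 2 < 16 = 4², so this pole is inside the contour.
  |2 - I|² = 5 < 16 = 4², so this pole is inside the contour.

With P(z) = -z^2 + z + 2 and Q(z) = z^2 - 3*z + 3 + I, each pole is simple, so Res(f, z₀) = P(z₀)/Q'(z₀) with Q'(z) = 2*z - 3.
  Res(f, 1 + I) = P(1 + I)/Q'(1 + I) = (3 - I)/(-1 + 2*I) = -1 - I
  Res(f, 2 - I) = P(2 - I)/Q'(2 - I) = (1 + 3*I)/(1 - 2*I) = -1 + I

Sum of residues inside C: -2
∮_C f(z) dz = 2πi · (-2) = -4*I*pi

Final answer: -4*I*pi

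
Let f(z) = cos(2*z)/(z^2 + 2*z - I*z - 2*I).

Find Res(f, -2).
Write f(z) = P(z)/Q(z) with P(z) = cos(2*z) and Q(z) = z^2 + 2*z - I*z - 2*I.
The denominator factors as Q(z) = (z - I)*(z + 2), so z = -2 is a simple zero of Q and P is analytic there; z = -2 is therefore a simple pole and
  Res(f, z₀) = P(z₀)/Q'(z₀).

Q'(z) = 2*z + 2 - I, so Q'(-2) = -2 - I.
P(-2) = cos(4).

Res(f, -2) = (cos(4))/(-2 - I) = (-2/5 + I/5)*cos(4)

Final answer: (-2/5 + I/5)*cos(4)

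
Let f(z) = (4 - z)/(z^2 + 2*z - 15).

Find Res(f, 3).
Write f(z) = P(z)/Q(z) with P(z) = 4 - z and Q(z) = z^2 + 2*z - 15.
The denominator factors as Q(z) = (z - 3)*(z + 5), so z = 3 is a simple zero of Q and P is analytic there; z = 3 is therefore a simple pole and
  Res(f, z₀) = P(z₀)/Q'(z₀).

Q'(z) = 2*z + 2, so Q'(3) = 8.
P(3) = 1.

Res(f, 3) = (1)/(8) = 1/8

Final answer: 1/8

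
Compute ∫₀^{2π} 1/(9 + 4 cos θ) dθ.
2*sqrt(65)*pi/65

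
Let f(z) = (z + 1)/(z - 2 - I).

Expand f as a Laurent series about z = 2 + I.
Put w = z - (2 + I), i.e. z = w + 2 + I. The denominator is w, so it suffices to rewrite the numerator in powers of w.

P(z) = z + 1
P(w + 2 + I) = 3 + I + w

Dividing each term by w:
  f = (3 + I)/w + 1

Substituting back w = z - 2 - I:
  f(z) = (3 + I)/(z - 2 - I) + 1

The series is finite because the numerator is a polynomial; the negative powers form the principal part, and the coefficient of 1/(z - 2 - I) gives Res(f, 2 + I) = 3 + I.

Final answer: (3 + I)/(z - 2 - I) + 1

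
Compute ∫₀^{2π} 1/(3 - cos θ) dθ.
Call the integral J. The integrand is 2π-periodic and we integrate over a full period, so shifting θ does not change the value (θ → θ + π flips the sign of the trig term). Hence
  J = ∫₀^{2π} dθ/(3 + cos θ).
Put z = e^{iθ}: then cos θ = (z + 1/z)/2, dθ = dz/(iz), and z runs once counterclockwise around |z| = 1:
  J = ∮_{|z|=1} 1/(3 + (z + 1/z)/2) · dz/(iz) = (2/i) ∮_{|z|=1} dz/(z^2 + 6*z + 1).
The roots of z^2 + 6*z + 1 are z = (-3 ± sqrt(3^2 - 1^2)), with sqrt(8) = 2*sqrt(2); their product is 1, so only z₊ = -3 + 2*sqrt(2) lies inside the unit circle (z₋ = -3 - 2*sqrt(2) lies outside).
z₊ is a simple zero of q(z) = z^2 + 6*z + 1, so Res(1/q, z₊) = 1/q'(z₊) with q'(z) = 2*z + 6; and q'(z₊) = (z₊ - z₋) = 4*sqrt(2).
Therefore J = (2/i) · 2πi · 1/(4*sqrt(2)) = 2*pi/(2*sqrt(2)) = sqrt(2)*pi/2

Final answer: sqrt(2)*pi/2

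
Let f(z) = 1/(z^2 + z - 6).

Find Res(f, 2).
1/5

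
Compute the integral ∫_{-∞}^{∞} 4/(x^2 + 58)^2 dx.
Let f(z) = 4/(z^2 + 58)^2. The denominator has no real zeros and deg Q - deg P = 4 ≥ 2, so the integral of f over the upper semicircle |z| = R tends to 0 as R → ∞. Closing the contour in the upper half-plane,
  ∫_{-∞}^{∞} f(x) dx = 2πi · Σ Res(f, z_k)  over the poles with Im z_k > 0.

Zeros of the denominator: z^2 + 58 = 0 gives z = ±sqrt(58)*I.
Upper half-plane: z = sqrt(58)*I (a pole of order 2).

Write f(z) = g(z)/(z - sqrt(58)*I)^2 with g(z) = 4/(z + sqrt(58)*I)^2. For a double pole, Res(f, z₀) = g'(z₀):
  g'(z) = -8/(z + sqrt(58)*I)^3
  Res(f, sqrt(58)*I) = g'(sqrt(58)*I) = -sqrt(58)*I/3364

∫_{-∞}^{∞} f(x) dx = 2πi · (-sqrt(58)*I/3364) = sqrt(58)*pi/1682

Final answer: sqrt(58)*pi/1682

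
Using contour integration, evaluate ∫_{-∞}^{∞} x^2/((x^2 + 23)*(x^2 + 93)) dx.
pi*(-sqrt(23) + sqrt(93))/70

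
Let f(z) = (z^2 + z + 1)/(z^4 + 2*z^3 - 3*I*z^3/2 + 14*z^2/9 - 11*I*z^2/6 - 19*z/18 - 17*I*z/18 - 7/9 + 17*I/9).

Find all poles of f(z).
{-1 - I, -1 + 3*I/2, -2/3 + I, 2/3}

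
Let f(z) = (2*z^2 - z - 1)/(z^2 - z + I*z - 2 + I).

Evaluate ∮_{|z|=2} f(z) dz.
By the residue theorem, ∮_C f(z) dz = 2πi · (sum of the residues of f at the poles inside |z| = 2).

The denominator factors as (z - 2 + I)*(z + 1), so the singularities of f are simple poles at z = 2 - I, z = -1.
  |2 - I|² = 5 > 4 = 2², so this pole is outside the contour.
  |-1|² = 1 < 4 = 2², so this pole is inside the contour.

With P(z) = 2*z^2 - z - 1 and Q(z) = z^2 - z + I*z - 2 + I, each pole is simple, so Res(f, z₀) = P(z₀)/Q'(z₀) with Q'(z) = 2*z - 1 + I.
  Res(f, -1) = P(-1)/Q'(-1) = (2)/(-3 + I) = -3/5 - I/5

∮_C f(z) dz = 2πi · (-3/5 - I/5) = pi*(2/5 - 6*I/5)

Final answer: pi*(2/5 - 6*I/5)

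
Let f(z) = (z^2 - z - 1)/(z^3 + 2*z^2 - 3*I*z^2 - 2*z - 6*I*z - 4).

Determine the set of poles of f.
The singularities of f are the zeros of the denominator. Factoring,
  z^3 + 2*z^2 - 3*I*z^2 - 2*z - 6*I*z - 4 = (z + 2)*(z - 2*I)*(z - I)
so the candidates are z = -2, z = 2*I, z = I.

Check the numerator P(z) = z^2 - z - 1 at each one:
  P(-2) = 5 ≠ 0, so z = -2 is a (simple) pole.
  P(2*I) = -5 - 2*I ≠ 0, so z = 2*I is a (simple) pole.
  P(I) = -2 - I ≠ 0, so z = I is a (simple) pole.

Poles of f: {-2, I, 2*I}

Final answer: {-2, I, 2*I}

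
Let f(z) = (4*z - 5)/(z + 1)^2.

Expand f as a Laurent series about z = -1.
Put w = z - (-1), i.e. z = w - 1. The denominator is w^2, so it suffices to rewrite the numerator in powers of w.

P(z) = 4*z - 5
P(w - 1) = -9 + 4*w

Dividing each term by w^2:
  f = -9/w^2 + 4/w

Substituting back w = z + 1:
  f(z) = -9/(z + 1)^2 + 4/(z + 1)

The series is finite because the numerator is a polynomial; the negative powers form the principal part, and the coefficient of 1/(z + 1) gives Res(f, -1) = 4.

Final answer: -9/(z + 1)^2 + 4/(z + 1)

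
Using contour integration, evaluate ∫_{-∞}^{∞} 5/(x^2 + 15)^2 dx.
Let f(z) = 5/(z^2 + 15)^2. The denominator has no real zeros and deg Q - deg P = 4 ≥ 2, so the integral of f over the upper semicircle |z| = R tends to 0 as R → ∞. Closing the contour in the upper half-plane,
  ∫_{-∞}^{∞} f(x) dx = 2πi · Σ Res(f, z_k)  over the poles with Im z_k > 0.

Zeros of the denominator: z^2 + 15 = 0 gives z = ±sqrt(15)*I.
Upper half-plane: z = sqrt(15)*I (a pole of order 2).

Write f(z) = g(z)/(z - sqrt(15)*I)^2 with g(z) = 5/(z + sqrt(15)*I)^2. For a double pole, Res(f, z₀) = g'(z₀):
  g'(z) = -10/(z + sqrt(15)*I)^3
  Res(f, sqrt(15)*I) = g'(sqrt(15)*I) = -sqrt(15)*I/180

∫_{-∞}^{∞} f(x) dx = 2πi · (-sqrt(15)*I/180) = sqrt(15)*pi/90

Final answer: sqrt(15)*pi/90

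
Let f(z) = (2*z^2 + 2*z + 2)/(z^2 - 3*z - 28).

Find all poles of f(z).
The singularities of f are the zeros of the denominator. Factoring,
  z^2 - 3*z - 28 = (z - 7)*(z + 4)
so the candidates are z = 7, z = -4.

Check the numerator P(z) = 2*z^2 + 2*z + 2 at each one:
  P(7) = 114 ≠ 0, so z = 7 is a (simple) pole.
  P(-4) = 26 ≠ 0, so z = -4 is a (simple) pole.

Poles of f: {-4, 7}

Final answer: {-4, 7}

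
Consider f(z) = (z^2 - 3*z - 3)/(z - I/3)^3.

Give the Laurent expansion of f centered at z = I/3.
(-28/9 - I)/(z - I/3)^3 + (-3 + 2*I/3)/(z - I/3)^2 + 1/(z - I/3)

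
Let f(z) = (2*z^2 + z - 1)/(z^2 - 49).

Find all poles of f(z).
The singularities of f are the zeros of the denominator. Factoring,
  z^2 - 49 = (z - 7)*(z + 7)
so the candidates are z = 7, z = -7.

Check the numerator P(z) = 2*z^2 + z - 1 at each one:
  P(7) = 104 ≠ 0, so z = 7 is a (simple) pole.
  P(-7) = 90 ≠ 0, so z = -7 is a (simple) pole.

Poles of f: {-7, 7}

Final answer: {-7, 7}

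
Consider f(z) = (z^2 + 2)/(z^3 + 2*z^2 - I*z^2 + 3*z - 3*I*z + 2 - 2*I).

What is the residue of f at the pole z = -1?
Write f(z) = P(z)/Q(z) with P(z) = z^2 + 2 and Q(z) = z^3 + 2*z^2 - I*z^2 + 3*z - 3*I*z + 2 - 2*I.
The denominator factors as Q(z) = (z + 1)*(z + 1 + I)*(z - 2*I), so z = -1 is a simple zero of Q and P is analytic there; z = -1 is therefore a simple pole and
  Res(f, z₀) = P(z₀)/Q'(z₀).

Q'(z) = 3*z^2 + 4*z - 2*I*z + 3 - 3*I, so Q'(-1) = 2 - I.
P(-1) = 3.

Res(f, -1) = (3)/(2 - I) = 6/5 + 3*I/5

Final answer: 6/5 + 3*I/5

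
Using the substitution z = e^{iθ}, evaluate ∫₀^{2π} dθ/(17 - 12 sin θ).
Call the integral J. The integrand is 2π-periodic and we integrate over a full period, so shifting θ does not change the value (θ → θ + π/2 turns sin θ into cos θ; θ → θ + π flips the sign of the trig term). Hence
  J = ∫₀^{2π} dθ/(17 + 12 cos θ).
Put z = e^{iθ}: then cos θ = (z + 1/z)/2, dθ = dz/(iz), and z runs once counterclockwise around |z| = 1:
  J = ∮_{|z|=1} 1/(17 + 12*(z + 1/z)/2) · dz/(iz) = (2/i) ∮_{|z|=1} dz/(12*z^2 + 34*z + 12).
The roots of 12*z^2 + 34*z + 12 are z = (-17 ± sqrt(17^2 - 12^2))/12, with sqrt(145) = sqrt(145); their product is 1, so only z₊ = -17/12 + sqrt(145)/12 lies inside the unit circle (z₋ = -17/12 - sqrt(145)/12 lies outside).
z₊ is a simple zero of q(z) = 12*z^2 + 34*z + 12, so Res(1/q, z₊) = 1/q'(z₊) with q'(z) = 24*z + 34; and q'(z₊) = 12*(z₊ - z₋) = 2*sqrt(145).
Therefore J = (2/i) · 2πi · 1/(2*sqrt(145)) = 2*pi/(sqrt(145)) = 2*sqrt(145)*pi/145

Final answer: 2*sqrt(145)*pi/145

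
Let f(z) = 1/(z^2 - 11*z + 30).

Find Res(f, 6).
Write f(z) = P(z)/Q(z) with P(z) = 1 and Q(z) = z^2 - 11*z + 30.
The denominator factors as Q(z) = (z - 5)*(z - 6), so z = 6 is a simple zero of Q and P is analytic there; z = 6 is therefore a simple pole and
  Res(f, z₀) = P(z₀)/Q'(z₀).

Q'(z) = 2*z - 11, so Q'(6) = 1.
P(6) = 1.

Res(f, 6) = (1)/(1) = 1

Final answer: 1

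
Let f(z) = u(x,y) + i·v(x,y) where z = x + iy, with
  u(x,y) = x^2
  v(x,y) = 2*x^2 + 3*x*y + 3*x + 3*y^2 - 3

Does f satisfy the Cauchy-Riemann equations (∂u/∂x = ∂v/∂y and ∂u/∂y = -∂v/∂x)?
∂u/∂x = 2*x
∂v/∂y = 3*x + 6*y
∂u/∂y = 0
∂v/∂x = 4*x + 3*y + 3
∂u/∂x ≠ ∂v/∂y and ∂u/∂y ≠ -∂v/∂x; the Cauchy-Riemann equations are not satisfied, so f is not analytic.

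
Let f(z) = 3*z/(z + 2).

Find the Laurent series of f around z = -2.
Put w = z - (-2), i.e. z = w - 2. The denominator is w, so it suffices to rewrite the numerator in powers of w.

P(z) = 3*z
P(w - 2) = -6 + 3*w

Dividing each term by w:
  f = -6/w + 3

Substituting back w = z + 2:
  f(z) = -6/(z + 2) + 3

The series is finite because the numerator is a polynomial; the negative powers form the principal part, and the coefficient of 1/(z + 2) gives Res(f, -2) = -6.

Final answer: -6/(z + 2) + 3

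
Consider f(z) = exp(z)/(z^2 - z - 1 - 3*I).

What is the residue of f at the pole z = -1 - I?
(-3/13 + 2*I/13)*exp(-1 - I)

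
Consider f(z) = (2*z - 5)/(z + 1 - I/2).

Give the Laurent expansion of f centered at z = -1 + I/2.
(-7 + I)/(z + 1 - I/2) + 2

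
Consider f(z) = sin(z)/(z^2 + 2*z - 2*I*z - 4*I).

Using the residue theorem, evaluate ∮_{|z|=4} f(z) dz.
pi*(1/2 + I/2)*sin(2) + pi*(-1/2 + I/2)*sinh(2)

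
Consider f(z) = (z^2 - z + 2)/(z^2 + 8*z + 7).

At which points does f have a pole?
The singularities of f are the zeros of the denominator. Factoring,
  z^2 + 8*z + 7 = (z + 1)*(z + 7)
so the candidates are z = -1, z = -7.

Check the numerator P(z) = z^2 - z + 2 at each one:
  P(-1) = 4 ≠ 0, so z = -1 is a (simple) pole.
  P(-7) = 58 ≠ 0, so z = -7 is a (simple) pole.

Poles of f: {-7, -1}

Final answer: {-7, -1}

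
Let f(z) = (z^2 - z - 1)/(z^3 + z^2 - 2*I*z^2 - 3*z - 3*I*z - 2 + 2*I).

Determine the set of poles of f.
The singularities of f are the zeros of the denominator. Factoring,
  z^3 + z^2 - 2*I*z^2 - 3*z - 3*I*z - 2 + 2*I = (z - I)*(z - 1 - I)*(z + 2)
so the candidates are z = I, z = 1 + I, z = -2.

Check the numerator P(z) = z^2 - z - 1 at each one:
  P(I) = -2 - I ≠ 0, so z = I is a (simple) pole.
  P(1 + I) = -2 + I ≠ 0, so z = 1 + I is a (simple) pole.
  P(-2) = 5 ≠ 0, so z = -2 is a (simple) pole.

Poles of f: {-2, I, 1 + I}

Final answer: {-2, I, 1 + I}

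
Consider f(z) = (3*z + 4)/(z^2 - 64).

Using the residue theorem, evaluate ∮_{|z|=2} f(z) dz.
By the residue theorem, ∮_C f(z) dz = 2πi · (sum of the residues of f at the poles inside |z| = 2).

The denominator factors as (z - 8)*(z + 8), so the singularities of f are simple poles at z = 8, z = -8.
  |8|² = 64 > 4 = 2², so this pole is outside the contour.
  |-8|² = 64 > 4 = 2², so this pole is outside the contour.

No pole lies inside the contour, so f is analytic on and inside C and the integral is 0 (Cauchy's theorem).

Final answer: 0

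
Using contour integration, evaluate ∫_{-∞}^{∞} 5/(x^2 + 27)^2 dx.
Let f(z) = 5/(z^2 + 27)^2. The denominator has no real zeros and deg Q - deg P = 4 ≥ 2, so the integral of f over the upper semicircle |z| = R tends to 0 as R → ∞. Closing the contour in the upper half-plane,
  ∫_{-∞}^{∞} f(x) dx = 2πi · Σ Res(f, z_k)  over the poles with Im z_k > 0.

Zeros of the denominator: z^2 + 27 = 0 gives z = ±3*sqrt(3)*I.
Upper half-plane: z = 3*sqrt(3)*I (a pole of order 2).

Write f(z) = g(z)/(z - 3*sqrt(3)*I)^2 with g(z) = 5/(z + 3*sqrt(3)*I)^2. For a double pole, Res(f, z₀) = g'(z₀):
  g'(z) = -10/(z + 3*sqrt(3)*I)^3
  Res(f, 3*sqrt(3)*I) = g'(3*sqrt(3)*I) = -5*sqrt(3)*I/972

∫_{-∞}^{∞} f(x) dx = 2πi · (-5*sqrt(3)*I/972) = 5*sqrt(3)*pi/486

Final answer: 5*sqrt(3)*pi/486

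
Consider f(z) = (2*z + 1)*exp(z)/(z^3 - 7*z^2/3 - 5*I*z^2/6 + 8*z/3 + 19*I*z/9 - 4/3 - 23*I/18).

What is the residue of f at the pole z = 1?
exp(1)*(243/97 - 108*I/97)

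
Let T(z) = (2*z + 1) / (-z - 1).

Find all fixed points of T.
{-3/2 - sqrt(5)/2, -3/2 + sqrt(5)/2}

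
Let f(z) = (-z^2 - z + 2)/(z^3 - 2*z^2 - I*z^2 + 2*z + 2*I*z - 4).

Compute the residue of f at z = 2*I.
Write f(z) = P(z)/Q(z) with P(z) = -z^2 - z + 2 and Q(z) = z^3 - 2*z^2 - I*z^2 + 2*z + 2*I*z - 4.
The denominator factors as Q(z) = (z + I)*(z - 2*I)*(z - 2), so z = 2*I is a simple zero of Q and P is analytic there; z = 2*I is therefore a simple pole and
  Res(f, z₀) = P(z₀)/Q'(z₀).

Q'(z) = 3*z^2 - 4*z - 2*I*z + 2 + 2*I, so Q'(2*I) = -6 - 6*I.
P(2*I) = 6 - 2*I.

Res(f, 2*I) = (6 - 2*I)/(-6 - 6*I) = -1/3 + 2*I/3

Final answer: -1/3 + 2*I/3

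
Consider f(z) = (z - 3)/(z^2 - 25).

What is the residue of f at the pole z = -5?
Write f(z) = P(z)/Q(z) with P(z) = z - 3 and Q(z) = z^2 - 25.
The denominator factors as Q(z) = (z + 5)*(z - 5), so z = -5 is a simple zero of Q and P is analytic there; z = -5 is therefore a simple pole and
  Res(f, z₀) = P(z₀)/Q'(z₀).

Q'(z) = 2*z, so Q'(-5) = -10.
P(-5) = -8.

Res(f, -5) = (-8)/(-10) = 4/5

Final answer: 4/5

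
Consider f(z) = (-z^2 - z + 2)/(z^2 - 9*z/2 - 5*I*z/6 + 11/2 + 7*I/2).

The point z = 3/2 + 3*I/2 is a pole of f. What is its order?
Factor the denominator:
  z^2 - 9*z/2 - 5*I*z/6 + 11/2 + 7*I/2 = (z - 3/2 - 3*I/2)*(z - 3 + 2*I/3)

The numerator P(z) = -z^2 - z + 2 has P(3/2 + 3*I/2) = 1/2 - 6*I ≠ 0, so no factor of (z - 3/2 - 3*I/2) cancels.
Near z = 3/2 + 3*I/2 we can therefore write f(z) = g(z)/(z - 3/2 - 3*I/2) with g analytic at 3/2 + 3*I/2 and g(3/2 + 3*I/2) ≠ 0 (g is the numerator divided by the remaining denominator factors).

Hence z = 3/2 + 3*I/2 is a pole of order 1.

Final answer: 1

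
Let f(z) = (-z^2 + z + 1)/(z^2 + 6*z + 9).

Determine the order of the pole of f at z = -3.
2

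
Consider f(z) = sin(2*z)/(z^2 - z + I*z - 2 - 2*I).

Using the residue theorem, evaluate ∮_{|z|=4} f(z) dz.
pi*(1/5 + 3*I/5)*sin(4) + pi*(1/5 + 3*I/5)*sin(2 + 2*I)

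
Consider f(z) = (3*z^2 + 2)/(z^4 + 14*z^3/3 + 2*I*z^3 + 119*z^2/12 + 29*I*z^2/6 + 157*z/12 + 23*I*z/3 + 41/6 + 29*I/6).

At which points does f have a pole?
The singularities of f are the zeros of the denominator. Factoring,
  z^4 + 14*z^3/3 + 2*I*z^3 + 119*z^2/12 + 29*I*z^2/6 + 157*z/12 + 23*I*z/3 + 41/6 + 29*I/6 = (z + 1)*(z + 1 + 3*I/2)*(z + 2/3 - 3*I/2)*(z + 2 + 2*I)
so the candidates are z = -1, z = -1 - 3*I/2, z = -2/3 + 3*I/2, z = -2 - 2*I.

Check the numerator P(z) = 3*z^2 + 2 at each one:
  P(-1) = 5 ≠ 0, so z = -1 is a (simple) pole.
  P(-1 - 3*I/2) = -7/4 + 9*I ≠ 0, so z = -1 - 3*I/2 is a (simple) pole.
  P(-2/3 + 3*I/2) = -41/12 - 6*I ≠ 0, so z = -2/3 + 3*I/2 is a (simple) pole.
  P(-2 - 2*I) = 2 + 24*I ≠ 0, so z = -2 - 2*I is a (simple) pole.

Poles of f: {-2 - 2*I, -1 - 3*I/2, -1, -2/3 + 3*I/2}

Final answer: {-2 - 2*I, -1 - 3*I/2, -1, -2/3 + 3*I/2}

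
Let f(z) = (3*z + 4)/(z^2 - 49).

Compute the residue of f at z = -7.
17/14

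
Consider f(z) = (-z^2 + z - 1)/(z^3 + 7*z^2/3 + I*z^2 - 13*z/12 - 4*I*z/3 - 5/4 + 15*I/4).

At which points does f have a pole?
The singularities of f are the zeros of the denominator. Factoring,
  z^3 + 7*z^2/3 + I*z^2 - 13*z/12 - 4*I*z/3 - 5/4 + 15*I/4 = (z + 3 + 3*I/2)*(z + 1/3 - I)*(z - 1 + I/2)
so the candidates are z = -3 - 3*I/2, z = -1/3 + I, z = 1 - I/2.

Check the numerator P(z) = -z^2 + z - 1 at each one:
  P(-3 - 3*I/2) = -43/4 - 21*I/2 ≠ 0, so z = -3 - 3*I/2 is a (simple) pole.
  P(-1/3 + I) = -4/9 + 5*I/3 ≠ 0, so z = -1/3 + I is a (simple) pole.
  P(1 - I/2) = -3/4 + I/2 ≠ 0, so z = 1 - I/2 is a (simple) pole.

Poles of f: {-3 - 3*I/2, -1/3 + I, 1 - I/2}

Final answer: {-3 - 3*I/2, -1/3 + I, 1 - I/2}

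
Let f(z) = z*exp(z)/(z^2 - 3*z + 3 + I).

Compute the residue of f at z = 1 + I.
(1/5 - 3*I/5)*exp(1 + I)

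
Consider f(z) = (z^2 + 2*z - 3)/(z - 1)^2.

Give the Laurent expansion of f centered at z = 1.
Put w = z - (1), i.e. z = w + 1. The denominator is w^2, so it suffices to rewrite the numerator in powers of w.

P(z) = z^2 + 2*z - 3
P(w + 1) = 4*w + w^2

Dividing each term by w^2:
  f = 4/w + 1

Substituting back w = z - 1:
  f(z) = 4/(z - 1) + 1

The series is finite because the numerator is a polynomial; the negative powers form the principal part, and the coefficient of 1/(z - 1) gives Res(f, 1) = 4.

Final answer: 4/(z - 1) + 1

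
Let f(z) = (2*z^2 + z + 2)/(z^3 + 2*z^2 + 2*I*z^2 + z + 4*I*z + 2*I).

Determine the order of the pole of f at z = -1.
Factor the denominator:
  z^3 + 2*z^2 + 2*I*z^2 + z + 4*I*z + 2*I = (z + 1)^2*(z + 2*I)

The numerator P(z) = 2*z^2 + z + 2 has P(-1) = 3 ≠ 0, so no factor of (z + 1) cancels.
Near z = -1 we can therefore write f(z) = g(z)/(z + 1)^2 with g analytic at -1 and g(-1) ≠ 0 (g is the numerator divided by the remaining denominator factors).

Hence z = -1 is a pole of order 2.

Final answer: 2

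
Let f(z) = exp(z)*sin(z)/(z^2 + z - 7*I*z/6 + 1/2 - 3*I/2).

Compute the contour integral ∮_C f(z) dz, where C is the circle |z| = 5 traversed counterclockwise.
By the residue theorem, ∮_C f(z) dz = 2πi · (sum of the residues of f at the poles inside |z| = 5).

The denominator factors as (z + 1 + I/3)*(z - 3*I/2), so the singularities of f are simple poles at z = -1 - I/3, z = 3*I/2.
  |-1 - I/3|² = 10/9 < 25 = 5², so this pole is inside the contour.
  |3*I/2|² = 9/4 < 25 = 5², so this pole is inside the contour.

With P(z) = exp(z)*sin(z) and Q(z) = z^2 + z - 7*I*z/6 + 1/2 - 3*I/2, each pole is simple, so Res(f, z₀) = P(z₀)/Q'(z₀) with Q'(z) = 2*z + 1 - 7*I/6.
  Res(f, -1 - I/3) = P(-1 - I/3)/Q'(-1 - I/3) = (-exp(-1 - I/3)*sin(1 + I/3))/(-1 - 11*I/6) = (36/157 - 66*I/157)*exp(-1 - I/3)*sin(1 + I/3)
  Res(f, 3*I/2) = P(3*I/2)/Q'(3*I/2) = (I*exp(3*I/2)*sinh(3/2))/(1 + 11*I/6) = (66/157 + 36*I/157)*exp(3*I/2)*sinh(3/2)

Sum of residues inside C: (36/157 - 66*I/157)*exp(-1 - I/3)*sin(1 + I/3) + (66/157 + 36*I/157)*exp(3*I/2)*sinh(3/2)
∮_C f(z) dz = 2πi · ((36/157 - 66*I/157)*exp(-1 - I/3)*sin(1 + I/3) + (66/157 + 36*I/157)*exp(3*I/2)*sinh(3/2)) = pi*(-72/157 + 132*I/157)*exp(3*I/2)*sinh(3/2) + pi*(132/157 + 72*I/157)*exp(-1 - I/3)*sin(1 + I/3)

Final answer: pi*(-72/157 + 132*I/157)*exp(3*I/2)*sinh(3/2) + pi*(132/157 + 72*I/157)*exp(-1 - I/3)*sin(1 + I/3)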